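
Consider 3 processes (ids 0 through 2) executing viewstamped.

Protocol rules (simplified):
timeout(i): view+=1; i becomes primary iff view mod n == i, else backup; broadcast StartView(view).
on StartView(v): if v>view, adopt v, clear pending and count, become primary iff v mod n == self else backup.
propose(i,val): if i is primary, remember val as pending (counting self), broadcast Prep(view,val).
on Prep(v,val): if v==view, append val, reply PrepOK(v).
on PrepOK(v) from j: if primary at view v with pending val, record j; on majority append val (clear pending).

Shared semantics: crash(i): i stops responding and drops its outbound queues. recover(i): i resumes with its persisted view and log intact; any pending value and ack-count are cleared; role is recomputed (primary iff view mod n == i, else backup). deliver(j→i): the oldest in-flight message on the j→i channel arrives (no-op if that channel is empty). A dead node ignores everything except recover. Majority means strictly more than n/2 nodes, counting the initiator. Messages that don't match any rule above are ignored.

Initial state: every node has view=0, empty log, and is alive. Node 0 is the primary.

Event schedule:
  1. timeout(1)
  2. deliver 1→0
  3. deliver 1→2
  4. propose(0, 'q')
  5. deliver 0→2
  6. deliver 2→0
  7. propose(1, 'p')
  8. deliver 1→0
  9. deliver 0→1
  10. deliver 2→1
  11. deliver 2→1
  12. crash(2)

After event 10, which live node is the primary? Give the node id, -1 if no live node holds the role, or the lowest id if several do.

1

e1 timeout(1): 1[prim,v=1,-]
e2 deliver 1→0: 0[back,v=1,-]
e3 deliver 1→2: 2[back,v=1,-]
e4 propose(0,'q'): ·
e5 deliver 0→2: ·
e6 deliver 2→0: ·
e7 propose(1,'p'): ·
e8 deliver 1→0: 0[back,v=1,p]
e9 deliver 0→1: 1[prim,v=1,p]
e10 deliver 2→1: ·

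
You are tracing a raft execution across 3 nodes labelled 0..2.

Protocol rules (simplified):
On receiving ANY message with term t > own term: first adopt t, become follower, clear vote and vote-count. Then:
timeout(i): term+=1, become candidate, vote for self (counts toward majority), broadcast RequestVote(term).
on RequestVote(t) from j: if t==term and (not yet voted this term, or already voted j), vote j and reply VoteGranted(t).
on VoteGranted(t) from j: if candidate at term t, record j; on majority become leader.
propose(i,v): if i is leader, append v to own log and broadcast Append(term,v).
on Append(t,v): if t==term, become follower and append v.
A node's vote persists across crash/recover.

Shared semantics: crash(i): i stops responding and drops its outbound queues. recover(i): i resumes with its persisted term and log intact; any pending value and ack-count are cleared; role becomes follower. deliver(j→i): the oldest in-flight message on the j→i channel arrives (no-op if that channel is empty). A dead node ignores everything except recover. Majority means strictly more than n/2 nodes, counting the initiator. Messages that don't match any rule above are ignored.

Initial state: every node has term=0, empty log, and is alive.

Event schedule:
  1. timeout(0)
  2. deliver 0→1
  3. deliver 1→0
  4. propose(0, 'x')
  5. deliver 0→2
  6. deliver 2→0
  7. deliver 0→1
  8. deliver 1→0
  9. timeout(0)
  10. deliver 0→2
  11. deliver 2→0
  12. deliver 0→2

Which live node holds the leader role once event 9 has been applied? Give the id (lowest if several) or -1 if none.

-1

[1] timeout(0) → N0(cand t1 [-])
[2] deliver 0→1 → N1(foll t1 [-])
[3] deliver 1→0 → N0(lead t1 [-])
[4] propose(0,'x') → N0(lead t1 [x])
[5] deliver 0→2 → N2(foll t1 [-])
[6] deliver 2→0 → ∅
[7] deliver 0→1 → N1(foll t1 [x])
[8] deliver 1→0 → ∅
[9] timeout(0) → N0(cand t2 [x])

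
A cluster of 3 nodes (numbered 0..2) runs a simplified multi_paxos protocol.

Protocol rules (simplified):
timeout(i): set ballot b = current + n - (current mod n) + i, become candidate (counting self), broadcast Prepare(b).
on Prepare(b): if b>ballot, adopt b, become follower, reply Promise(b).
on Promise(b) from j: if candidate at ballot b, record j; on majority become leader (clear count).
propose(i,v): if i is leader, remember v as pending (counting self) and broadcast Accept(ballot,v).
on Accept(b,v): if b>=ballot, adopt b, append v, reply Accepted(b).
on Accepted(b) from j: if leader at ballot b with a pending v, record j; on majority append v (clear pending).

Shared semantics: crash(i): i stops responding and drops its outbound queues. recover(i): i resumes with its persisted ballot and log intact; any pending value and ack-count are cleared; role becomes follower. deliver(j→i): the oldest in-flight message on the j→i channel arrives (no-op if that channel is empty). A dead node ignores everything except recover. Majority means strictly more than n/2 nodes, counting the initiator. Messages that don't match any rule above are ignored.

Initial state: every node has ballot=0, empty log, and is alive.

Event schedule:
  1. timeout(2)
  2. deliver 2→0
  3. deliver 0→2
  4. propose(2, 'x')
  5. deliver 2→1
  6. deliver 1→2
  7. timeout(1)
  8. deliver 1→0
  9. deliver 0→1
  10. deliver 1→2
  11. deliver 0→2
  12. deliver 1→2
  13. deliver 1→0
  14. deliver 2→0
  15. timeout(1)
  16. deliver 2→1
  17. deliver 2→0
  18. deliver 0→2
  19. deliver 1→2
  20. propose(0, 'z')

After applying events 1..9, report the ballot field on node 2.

5

step 1 timeout(2): 2={cand,b=5,log=-}
step 2 deliver 2→0: 0={foll,b=5,log=-}
step 3 deliver 0→2: 2={lead,b=5,log=-}
step 4 propose(2,'x'): —
step 5 deliver 2→1: 1={foll,b=5,log=-}
step 6 deliver 1→2: —
step 7 timeout(1): 1={cand,b=7,log=-}
step 8 deliver 1→0: 0={foll,b=7,log=-}
step 9 deliver 0→1: 1={lead,b=7,log=-}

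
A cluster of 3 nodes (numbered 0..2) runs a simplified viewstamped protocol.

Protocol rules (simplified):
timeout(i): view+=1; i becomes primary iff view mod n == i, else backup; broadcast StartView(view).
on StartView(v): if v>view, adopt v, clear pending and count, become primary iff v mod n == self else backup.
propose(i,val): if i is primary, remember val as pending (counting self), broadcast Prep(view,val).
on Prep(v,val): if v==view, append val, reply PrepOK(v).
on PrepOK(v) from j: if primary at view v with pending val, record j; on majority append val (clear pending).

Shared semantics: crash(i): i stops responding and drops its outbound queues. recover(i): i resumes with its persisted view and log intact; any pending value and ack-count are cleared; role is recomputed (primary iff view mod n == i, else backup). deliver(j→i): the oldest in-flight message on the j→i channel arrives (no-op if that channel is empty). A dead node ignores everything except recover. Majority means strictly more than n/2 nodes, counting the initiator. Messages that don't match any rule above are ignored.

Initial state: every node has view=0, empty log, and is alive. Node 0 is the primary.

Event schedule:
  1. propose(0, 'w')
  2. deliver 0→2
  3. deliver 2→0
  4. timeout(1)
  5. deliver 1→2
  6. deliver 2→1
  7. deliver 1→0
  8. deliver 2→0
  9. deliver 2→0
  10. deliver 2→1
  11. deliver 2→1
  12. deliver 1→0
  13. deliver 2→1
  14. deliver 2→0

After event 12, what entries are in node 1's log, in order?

step 1 propose(0,'w'): —
step 2 deliver 0→2: 2={back,v=0,log=w}
step 3 deliver 2→0: 0={prim,v=0,log=w}
step 4 timeout(1): 1={prim,v=1,log=-}
step 5 deliver 1→2: 2={back,v=1,log=w}
step 6 deliver 2→1: —
step 7 deliver 1→0: 0={back,v=1,log=w}
step 8 deliver 2→0: —
step 9 deliver 2→0: —
step 10 deliver 2→1: —
step 11 deliver 2→1: —
step 12 deliver 1→0: —

empty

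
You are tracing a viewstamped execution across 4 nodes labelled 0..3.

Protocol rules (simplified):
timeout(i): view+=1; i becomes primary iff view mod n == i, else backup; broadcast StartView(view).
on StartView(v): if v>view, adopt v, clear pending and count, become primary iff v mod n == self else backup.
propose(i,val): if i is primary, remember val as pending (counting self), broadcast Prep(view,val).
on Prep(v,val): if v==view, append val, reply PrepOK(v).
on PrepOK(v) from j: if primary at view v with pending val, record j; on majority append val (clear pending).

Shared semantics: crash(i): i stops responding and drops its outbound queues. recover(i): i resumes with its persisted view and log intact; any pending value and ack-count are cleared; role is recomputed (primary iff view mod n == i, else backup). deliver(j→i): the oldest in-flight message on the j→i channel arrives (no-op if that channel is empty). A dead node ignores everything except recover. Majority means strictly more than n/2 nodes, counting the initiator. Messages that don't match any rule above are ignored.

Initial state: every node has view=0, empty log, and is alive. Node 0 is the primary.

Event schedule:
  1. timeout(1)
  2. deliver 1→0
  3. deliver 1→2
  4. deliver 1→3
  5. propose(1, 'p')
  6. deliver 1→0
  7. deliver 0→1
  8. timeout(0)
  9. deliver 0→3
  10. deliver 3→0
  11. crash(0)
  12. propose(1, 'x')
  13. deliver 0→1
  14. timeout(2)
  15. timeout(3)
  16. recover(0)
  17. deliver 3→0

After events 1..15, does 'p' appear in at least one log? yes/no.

yes

e1 timeout(1): 1[prim,v=1,-]
e2 deliver 1→0: 0[back,v=1,-]
e3 deliver 1→2: 2[back,v=1,-]
e4 deliver 1→3: 3[back,v=1,-]
e5 propose(1,'p'): ·
e6 deliver 1→0: 0[back,v=1,p]
e7 deliver 0→1: ·
e8 timeout(0): 0[back,v=2,p]
e9 deliver 0→3: 3[back,v=2,-]
e10 deliver 3→0: ·
e11 crash(0): 0[✗back,v=2,p]
e12 propose(1,'x'): ·
e13 deliver 0→1: ·
e14 timeout(2): 2[prim,v=2,-]
e15 timeout(3): 3[prim,v=3,-]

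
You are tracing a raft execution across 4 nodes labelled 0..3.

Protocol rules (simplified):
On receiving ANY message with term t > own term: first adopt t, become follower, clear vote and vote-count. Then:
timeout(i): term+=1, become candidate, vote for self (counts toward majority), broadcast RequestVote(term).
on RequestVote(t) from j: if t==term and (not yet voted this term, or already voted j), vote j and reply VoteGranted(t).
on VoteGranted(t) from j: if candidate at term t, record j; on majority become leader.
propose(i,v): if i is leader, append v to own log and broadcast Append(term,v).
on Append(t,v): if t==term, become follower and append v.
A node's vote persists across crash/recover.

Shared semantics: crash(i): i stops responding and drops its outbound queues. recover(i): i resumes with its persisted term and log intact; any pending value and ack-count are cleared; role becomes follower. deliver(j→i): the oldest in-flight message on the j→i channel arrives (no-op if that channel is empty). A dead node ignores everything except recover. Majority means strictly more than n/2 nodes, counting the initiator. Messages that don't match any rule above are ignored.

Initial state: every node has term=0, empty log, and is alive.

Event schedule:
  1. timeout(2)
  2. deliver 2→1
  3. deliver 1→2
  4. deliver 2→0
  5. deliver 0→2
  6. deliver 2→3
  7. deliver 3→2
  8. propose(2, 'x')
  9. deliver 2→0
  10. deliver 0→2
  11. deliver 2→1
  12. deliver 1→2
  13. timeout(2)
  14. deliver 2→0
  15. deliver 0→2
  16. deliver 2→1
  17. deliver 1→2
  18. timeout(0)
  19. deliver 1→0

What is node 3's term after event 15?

1

after 1 — timeout(2): n2:cand/t1/[-]
after 2 — deliver 2→1: n1:foll/t1/[-]
after 3 — deliver 1→2: ·
after 4 — deliver 2→0: n0:foll/t1/[-]
after 5 — deliver 0→2: n2:lead/t1/[-]
after 6 — deliver 2→3: n3:foll/t1/[-]
after 7 — deliver 3→2: ·
after 8 — propose(2,'x'): n2:lead/t1/[x]
after 9 — deliver 2→0: n0:foll/t1/[x]
after 10 — deliver 0→2: ·
after 11 — deliver 2→1: n1:foll/t1/[x]
after 12 — deliver 1→2: ·
after 13 — timeout(2): n2:cand/t2/[x]
after 14 — deliver 2→0: n0:foll/t2/[x]
after 15 — deliver 0→2: ·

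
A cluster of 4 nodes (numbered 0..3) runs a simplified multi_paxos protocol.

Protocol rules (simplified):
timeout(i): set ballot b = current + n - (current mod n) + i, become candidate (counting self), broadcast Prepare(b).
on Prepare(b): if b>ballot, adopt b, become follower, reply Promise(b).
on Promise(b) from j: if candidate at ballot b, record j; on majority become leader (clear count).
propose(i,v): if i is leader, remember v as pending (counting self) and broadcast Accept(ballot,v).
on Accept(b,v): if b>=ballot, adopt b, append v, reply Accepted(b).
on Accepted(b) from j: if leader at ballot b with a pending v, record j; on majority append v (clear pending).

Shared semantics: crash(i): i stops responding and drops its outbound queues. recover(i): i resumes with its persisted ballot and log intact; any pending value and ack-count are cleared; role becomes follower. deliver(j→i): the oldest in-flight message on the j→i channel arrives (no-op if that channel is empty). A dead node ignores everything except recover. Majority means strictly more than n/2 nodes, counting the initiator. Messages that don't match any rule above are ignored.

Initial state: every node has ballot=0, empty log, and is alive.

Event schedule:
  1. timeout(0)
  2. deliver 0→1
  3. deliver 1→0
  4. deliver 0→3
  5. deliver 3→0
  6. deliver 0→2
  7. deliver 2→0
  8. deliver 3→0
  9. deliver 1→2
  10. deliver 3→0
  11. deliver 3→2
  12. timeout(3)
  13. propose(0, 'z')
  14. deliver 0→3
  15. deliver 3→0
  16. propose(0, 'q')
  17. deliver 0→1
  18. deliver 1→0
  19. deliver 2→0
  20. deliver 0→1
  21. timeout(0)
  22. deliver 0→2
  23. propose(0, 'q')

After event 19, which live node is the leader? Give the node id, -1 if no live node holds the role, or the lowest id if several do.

[1] timeout(0) → N0(cand b4 [-])
[2] deliver 0→1 → N1(foll b4 [-])
[3] deliver 1→0 → ∅
[4] deliver 0→3 → N3(foll b4 [-])
[5] deliver 3→0 → N0(lead b4 [-])
[6] deliver 0→2 → N2(foll b4 [-])
[7] deliver 2→0 → ∅
[8] deliver 3→0 → ∅
[9] deliver 1→2 → ∅
[10] deliver 3→0 → ∅
[11] deliver 3→2 → ∅
[12] timeout(3) → N3(cand b11 [-])
[13] propose(0,'z') → ∅
[14] deliver 0→3 → ∅
[15] deliver 3→0 → N0(foll b11 [-])
[16] propose(0,'q') → ∅
[17] deliver 0→1 → N1(foll b4 [z])
[18] deliver 1→0 → ∅
[19] deliver 2→0 → ∅

-1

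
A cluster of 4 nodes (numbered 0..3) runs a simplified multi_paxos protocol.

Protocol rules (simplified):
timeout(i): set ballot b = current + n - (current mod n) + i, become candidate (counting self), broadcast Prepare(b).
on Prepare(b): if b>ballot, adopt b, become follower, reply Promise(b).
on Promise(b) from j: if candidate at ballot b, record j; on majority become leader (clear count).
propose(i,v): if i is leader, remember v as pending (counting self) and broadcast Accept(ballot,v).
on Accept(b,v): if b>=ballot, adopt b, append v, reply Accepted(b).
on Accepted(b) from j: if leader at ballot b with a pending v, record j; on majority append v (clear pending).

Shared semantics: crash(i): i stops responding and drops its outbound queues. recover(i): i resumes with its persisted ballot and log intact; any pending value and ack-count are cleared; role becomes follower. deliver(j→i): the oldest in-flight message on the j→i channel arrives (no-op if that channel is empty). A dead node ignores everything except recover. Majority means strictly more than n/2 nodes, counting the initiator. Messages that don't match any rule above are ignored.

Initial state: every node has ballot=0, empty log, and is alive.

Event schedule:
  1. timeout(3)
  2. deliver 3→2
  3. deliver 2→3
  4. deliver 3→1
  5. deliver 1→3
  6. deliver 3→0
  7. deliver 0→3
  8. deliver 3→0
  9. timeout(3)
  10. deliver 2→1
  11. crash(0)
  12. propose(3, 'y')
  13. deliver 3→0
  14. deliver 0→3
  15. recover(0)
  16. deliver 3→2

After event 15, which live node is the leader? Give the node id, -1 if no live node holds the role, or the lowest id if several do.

1. timeout(3):  <3:cand b7 ->
2. deliver 3→2:  <2:foll b7 ->
3. deliver 2→3:  nop
4. deliver 3→1:  <1:foll b7 ->
5. deliver 1→3:  <3:lead b7 ->
6. deliver 3→0:  <0:foll b7 ->
7. deliver 0→3:  nop
8. deliver 3→0:  nop
9. timeout(3):  <3:cand b11 ->
10. deliver 2→1:  nop
11. crash(0):  <0:✗foll b7 ->
12. propose(3,'y'):  nop
13. deliver 3→0:  nop
14. deliver 0→3:  nop
15. recover(0):  <0:foll b7 ->

-1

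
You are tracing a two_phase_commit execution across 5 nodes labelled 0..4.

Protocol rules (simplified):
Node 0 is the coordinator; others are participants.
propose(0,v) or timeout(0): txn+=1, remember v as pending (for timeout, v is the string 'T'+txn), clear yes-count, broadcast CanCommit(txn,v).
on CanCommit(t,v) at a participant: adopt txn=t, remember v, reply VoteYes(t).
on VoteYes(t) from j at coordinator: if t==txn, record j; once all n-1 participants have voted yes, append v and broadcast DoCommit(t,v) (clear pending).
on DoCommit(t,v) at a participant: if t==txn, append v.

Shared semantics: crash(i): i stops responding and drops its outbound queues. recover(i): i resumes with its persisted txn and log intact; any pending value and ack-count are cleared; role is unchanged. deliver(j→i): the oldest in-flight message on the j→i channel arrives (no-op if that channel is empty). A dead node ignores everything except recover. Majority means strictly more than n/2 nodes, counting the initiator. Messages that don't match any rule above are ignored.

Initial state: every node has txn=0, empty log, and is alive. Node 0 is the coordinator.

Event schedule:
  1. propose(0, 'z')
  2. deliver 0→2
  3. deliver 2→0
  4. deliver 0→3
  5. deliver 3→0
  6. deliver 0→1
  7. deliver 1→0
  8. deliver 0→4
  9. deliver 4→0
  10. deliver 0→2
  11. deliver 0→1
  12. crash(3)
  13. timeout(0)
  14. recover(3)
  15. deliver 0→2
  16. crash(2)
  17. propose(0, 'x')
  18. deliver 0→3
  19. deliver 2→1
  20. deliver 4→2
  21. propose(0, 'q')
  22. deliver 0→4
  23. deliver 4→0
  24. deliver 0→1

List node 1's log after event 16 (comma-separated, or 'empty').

1. propose(0,'z'):  <0:coor t1 ->
2. deliver 0→2:  <2:part t1 ->
3. deliver 2→0:  nop
4. deliver 0→3:  <3:part t1 ->
5. deliver 3→0:  nop
6. deliver 0→1:  <1:part t1 ->
7. deliver 1→0:  nop
8. deliver 0→4:  <4:part t1 ->
9. deliver 4→0:  <0:coor t1 z>
10. deliver 0→2:  <2:part t1 z>
11. deliver 0→1:  <1:part t1 z>
12. crash(3):  <3:✗part t1 ->
13. timeout(0):  <0:coor t2 z>
14. recover(3):  <3:part t1 ->
15. deliver 0→2:  <2:part t2 z>
16. crash(2):  <2:✗part t2 z>

z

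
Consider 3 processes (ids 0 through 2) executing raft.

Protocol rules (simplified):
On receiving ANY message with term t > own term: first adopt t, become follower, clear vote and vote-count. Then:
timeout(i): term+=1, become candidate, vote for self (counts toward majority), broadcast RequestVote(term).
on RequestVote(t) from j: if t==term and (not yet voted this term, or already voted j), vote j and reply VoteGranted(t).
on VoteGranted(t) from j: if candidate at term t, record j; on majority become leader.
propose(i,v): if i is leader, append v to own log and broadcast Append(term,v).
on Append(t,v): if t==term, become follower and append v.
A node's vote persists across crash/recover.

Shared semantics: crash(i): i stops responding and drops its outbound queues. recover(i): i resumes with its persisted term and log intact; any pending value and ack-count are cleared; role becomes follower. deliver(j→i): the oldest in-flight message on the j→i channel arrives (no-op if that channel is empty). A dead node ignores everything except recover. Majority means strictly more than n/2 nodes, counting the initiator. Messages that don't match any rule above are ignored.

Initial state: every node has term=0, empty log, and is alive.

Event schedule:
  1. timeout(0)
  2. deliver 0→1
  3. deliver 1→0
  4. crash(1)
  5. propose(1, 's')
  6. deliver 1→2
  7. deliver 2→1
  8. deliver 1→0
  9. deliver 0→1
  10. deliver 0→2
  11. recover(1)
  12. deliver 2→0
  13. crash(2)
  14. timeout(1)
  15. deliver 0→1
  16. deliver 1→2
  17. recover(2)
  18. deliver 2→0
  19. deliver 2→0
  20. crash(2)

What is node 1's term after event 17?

e1 timeout(0): 0[cand,t=1,-]
e2 deliver 0→1: 1[foll,t=1,-]
e3 deliver 1→0: 0[lead,t=1,-]
e4 crash(1): 1[✗foll,t=1,-]
e5 propose(1,'s'): ·
e6 deliver 1→2: ·
e7 deliver 2→1: ·
e8 deliver 1→0: ·
e9 deliver 0→1: ·
e10 deliver 0→2: 2[foll,t=1,-]
e11 recover(1): 1[foll,t=1,-]
e12 deliver 2→0: ·
e13 crash(2): 2[✗foll,t=1,-]
e14 timeout(1): 1[cand,t=2,-]
e15 deliver 0→1: ·
e16 deliver 1→2: ·
e17 recover(2): 2[foll,t=1,-]

2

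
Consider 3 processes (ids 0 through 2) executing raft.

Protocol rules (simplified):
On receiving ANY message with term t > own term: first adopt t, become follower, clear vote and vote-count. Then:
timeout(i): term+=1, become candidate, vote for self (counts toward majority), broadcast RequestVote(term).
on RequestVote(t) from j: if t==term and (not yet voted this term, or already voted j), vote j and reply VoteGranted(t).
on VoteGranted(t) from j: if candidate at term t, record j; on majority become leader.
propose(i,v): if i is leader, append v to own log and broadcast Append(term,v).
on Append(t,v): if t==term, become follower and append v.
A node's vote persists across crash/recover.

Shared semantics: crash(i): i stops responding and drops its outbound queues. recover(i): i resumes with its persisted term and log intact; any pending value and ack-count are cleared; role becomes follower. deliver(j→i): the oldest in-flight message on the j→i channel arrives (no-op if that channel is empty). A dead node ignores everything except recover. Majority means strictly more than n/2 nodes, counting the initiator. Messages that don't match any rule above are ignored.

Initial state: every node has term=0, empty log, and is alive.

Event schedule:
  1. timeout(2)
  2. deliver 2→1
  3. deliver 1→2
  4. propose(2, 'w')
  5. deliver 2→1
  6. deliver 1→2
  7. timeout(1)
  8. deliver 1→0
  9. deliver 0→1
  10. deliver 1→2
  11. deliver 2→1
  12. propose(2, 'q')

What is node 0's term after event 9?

2

e1 timeout(2): 2[cand,t=1,-]
e2 deliver 2→1: 1[foll,t=1,-]
e3 deliver 1→2: 2[lead,t=1,-]
e4 propose(2,'w'): 2[lead,t=1,w]
e5 deliver 2→1: 1[foll,t=1,w]
e6 deliver 1→2: ·
e7 timeout(1): 1[cand,t=2,w]
e8 deliver 1→0: 0[foll,t=2,-]
e9 deliver 0→1: 1[lead,t=2,w]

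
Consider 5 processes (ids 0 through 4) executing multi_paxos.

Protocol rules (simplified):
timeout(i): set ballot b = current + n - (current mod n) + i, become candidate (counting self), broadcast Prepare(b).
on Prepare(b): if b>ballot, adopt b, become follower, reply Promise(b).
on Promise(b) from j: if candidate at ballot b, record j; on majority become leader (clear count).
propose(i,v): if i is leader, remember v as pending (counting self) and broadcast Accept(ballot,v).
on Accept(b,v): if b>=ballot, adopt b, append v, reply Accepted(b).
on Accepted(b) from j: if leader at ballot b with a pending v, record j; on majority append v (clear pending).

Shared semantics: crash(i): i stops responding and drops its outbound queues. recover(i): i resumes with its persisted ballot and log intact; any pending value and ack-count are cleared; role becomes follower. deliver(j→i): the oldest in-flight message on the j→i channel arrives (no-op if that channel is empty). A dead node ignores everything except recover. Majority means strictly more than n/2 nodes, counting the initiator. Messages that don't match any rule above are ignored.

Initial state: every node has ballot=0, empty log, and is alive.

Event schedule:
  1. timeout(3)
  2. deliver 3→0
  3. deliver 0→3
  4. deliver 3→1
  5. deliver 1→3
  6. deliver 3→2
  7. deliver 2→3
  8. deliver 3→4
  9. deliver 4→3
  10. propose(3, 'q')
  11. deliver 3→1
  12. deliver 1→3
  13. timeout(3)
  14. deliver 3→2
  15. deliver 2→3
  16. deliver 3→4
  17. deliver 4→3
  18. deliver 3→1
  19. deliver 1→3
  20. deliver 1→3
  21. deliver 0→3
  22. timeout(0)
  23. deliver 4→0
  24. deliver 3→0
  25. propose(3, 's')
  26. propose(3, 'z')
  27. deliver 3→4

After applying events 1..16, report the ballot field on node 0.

8

1. timeout(3):  <3:cand b8 ->
2. deliver 3→0:  <0:foll b8 ->
3. deliver 0→3:  nop
4. deliver 3→1:  <1:foll b8 ->
5. deliver 1→3:  <3:lead b8 ->
6. deliver 3→2:  <2:foll b8 ->
7. deliver 2→3:  nop
8. deliver 3→4:  <4:foll b8 ->
9. deliver 4→3:  nop
10. propose(3,'q'):  nop
11. deliver 3→1:  <1:foll b8 q>
12. deliver 1→3:  nop
13. timeout(3):  <3:cand b13 ->
14. deliver 3→2:  <2:foll b8 q>
15. deliver 2→3:  nop
16. deliver 3→4:  <4:foll b8 q>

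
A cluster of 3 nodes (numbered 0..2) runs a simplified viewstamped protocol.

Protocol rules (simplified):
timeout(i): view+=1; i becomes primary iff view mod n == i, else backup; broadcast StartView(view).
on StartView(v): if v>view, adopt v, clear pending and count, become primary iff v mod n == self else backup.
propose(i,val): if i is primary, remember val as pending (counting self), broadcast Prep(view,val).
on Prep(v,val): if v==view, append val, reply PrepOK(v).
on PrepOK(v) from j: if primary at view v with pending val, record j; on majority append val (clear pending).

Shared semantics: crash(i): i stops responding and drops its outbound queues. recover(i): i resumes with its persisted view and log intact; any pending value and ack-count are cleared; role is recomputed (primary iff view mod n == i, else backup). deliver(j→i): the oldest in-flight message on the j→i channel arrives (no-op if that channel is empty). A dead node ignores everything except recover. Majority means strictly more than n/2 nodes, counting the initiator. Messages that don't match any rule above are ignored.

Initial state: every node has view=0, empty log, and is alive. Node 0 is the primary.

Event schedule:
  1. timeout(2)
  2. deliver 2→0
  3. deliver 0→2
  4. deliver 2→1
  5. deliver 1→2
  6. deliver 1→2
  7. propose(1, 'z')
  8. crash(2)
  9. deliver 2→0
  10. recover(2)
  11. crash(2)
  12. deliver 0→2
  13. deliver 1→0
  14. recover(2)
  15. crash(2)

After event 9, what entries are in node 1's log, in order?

empty

1. timeout(2):  <2:back v1 ->
2. deliver 2→0:  <0:back v1 ->
3. deliver 0→2:  nop
4. deliver 2→1:  <1:prim v1 ->
5. deliver 1→2:  nop
6. deliver 1→2:  nop
7. propose(1,'z'):  nop
8. crash(2):  <2:✗back v1 ->
9. deliver 2→0:  nop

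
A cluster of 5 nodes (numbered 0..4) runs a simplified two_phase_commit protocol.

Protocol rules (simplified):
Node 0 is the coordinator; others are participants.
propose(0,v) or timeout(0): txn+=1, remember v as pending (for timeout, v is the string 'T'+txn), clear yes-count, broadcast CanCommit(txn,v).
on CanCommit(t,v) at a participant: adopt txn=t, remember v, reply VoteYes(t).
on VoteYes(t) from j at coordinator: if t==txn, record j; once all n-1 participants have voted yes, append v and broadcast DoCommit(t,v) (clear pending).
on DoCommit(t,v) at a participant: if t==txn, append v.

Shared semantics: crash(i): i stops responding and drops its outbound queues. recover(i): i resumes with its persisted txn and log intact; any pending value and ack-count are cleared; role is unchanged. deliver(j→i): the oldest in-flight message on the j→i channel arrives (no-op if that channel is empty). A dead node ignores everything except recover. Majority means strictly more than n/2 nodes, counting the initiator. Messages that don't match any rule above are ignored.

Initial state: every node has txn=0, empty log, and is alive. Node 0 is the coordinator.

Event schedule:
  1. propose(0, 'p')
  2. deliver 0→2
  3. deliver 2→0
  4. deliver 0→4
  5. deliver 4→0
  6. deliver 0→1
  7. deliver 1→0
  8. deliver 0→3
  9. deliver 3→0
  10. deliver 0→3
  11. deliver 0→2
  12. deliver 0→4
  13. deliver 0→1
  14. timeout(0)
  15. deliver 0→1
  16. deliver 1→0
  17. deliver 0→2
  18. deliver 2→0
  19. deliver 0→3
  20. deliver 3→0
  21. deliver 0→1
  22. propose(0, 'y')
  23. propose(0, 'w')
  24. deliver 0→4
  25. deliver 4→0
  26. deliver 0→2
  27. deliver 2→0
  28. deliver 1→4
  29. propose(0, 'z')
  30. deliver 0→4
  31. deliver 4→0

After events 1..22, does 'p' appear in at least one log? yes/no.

yes

after 1 — propose(0,'p'): n0:coor/t1/[-]
after 2 — deliver 0→2: n2:part/t1/[-]
after 3 — deliver 2→0: ·
after 4 — deliver 0→4: n4:part/t1/[-]
after 5 — deliver 4→0: ·
after 6 — deliver 0→1: n1:part/t1/[-]
after 7 — deliver 1→0: ·
after 8 — deliver 0→3: n3:part/t1/[-]
after 9 — deliver 3→0: n0:coor/t1/[p]
after 10 — deliver 0→3: n3:part/t1/[p]
after 11 — deliver 0→2: n2:part/t1/[p]
after 12 — deliver 0→4: n4:part/t1/[p]
after 13 — deliver 0→1: n1:part/t1/[p]
after 14 — timeout(0): n0:coor/t2/[p]
after 15 — deliver 0→1: n1:part/t2/[p]
after 16 — deliver 1→0: ·
after 17 — deliver 0→2: n2:part/t2/[p]
after 18 — deliver 2→0: ·
after 19 — deliver 0→3: n3:part/t2/[p]
after 20 — deliver 3→0: ·
after 21 — deliver 0→1: ·
after 22 — propose(0,'y'): n0:coor/t3/[p]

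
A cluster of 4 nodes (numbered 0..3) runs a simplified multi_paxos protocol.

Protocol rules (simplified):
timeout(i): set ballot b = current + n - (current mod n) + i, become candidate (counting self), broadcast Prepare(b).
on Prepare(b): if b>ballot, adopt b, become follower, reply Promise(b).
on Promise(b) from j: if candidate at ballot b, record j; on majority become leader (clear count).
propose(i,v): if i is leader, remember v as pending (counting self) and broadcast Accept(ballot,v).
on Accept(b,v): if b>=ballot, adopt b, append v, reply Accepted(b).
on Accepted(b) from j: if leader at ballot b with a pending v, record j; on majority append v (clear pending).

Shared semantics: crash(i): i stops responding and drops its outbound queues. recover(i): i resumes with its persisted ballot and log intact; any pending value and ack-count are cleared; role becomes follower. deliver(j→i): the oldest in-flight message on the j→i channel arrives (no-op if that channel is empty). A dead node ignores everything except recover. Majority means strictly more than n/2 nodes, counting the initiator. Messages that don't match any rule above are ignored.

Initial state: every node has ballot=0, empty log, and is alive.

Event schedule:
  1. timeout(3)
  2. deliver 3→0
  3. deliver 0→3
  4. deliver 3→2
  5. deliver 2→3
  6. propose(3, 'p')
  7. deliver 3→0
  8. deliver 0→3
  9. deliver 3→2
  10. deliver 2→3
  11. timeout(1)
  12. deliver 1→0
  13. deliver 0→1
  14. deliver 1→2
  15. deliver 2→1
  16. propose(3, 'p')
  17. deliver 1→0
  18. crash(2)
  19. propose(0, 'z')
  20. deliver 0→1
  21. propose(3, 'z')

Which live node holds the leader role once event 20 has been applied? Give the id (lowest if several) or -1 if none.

3

step 1 timeout(3): 3={cand,b=7,log=-}
step 2 deliver 3→0: 0={foll,b=7,log=-}
step 3 deliver 0→3: —
step 4 deliver 3→2: 2={foll,b=7,log=-}
step 5 deliver 2→3: 3={lead,b=7,log=-}
step 6 propose(3,'p'): —
step 7 deliver 3→0: 0={foll,b=7,log=p}
step 8 deliver 0→3: —
step 9 deliver 3→2: 2={foll,b=7,log=p}
step 10 deliver 2→3: 3={lead,b=7,log=p}
step 11 timeout(1): 1={cand,b=5,log=-}
step 12 deliver 1→0: —
step 13 deliver 0→1: —
step 14 deliver 1→2: —
step 15 deliver 2→1: —
step 16 propose(3,'p'): —
step 17 deliver 1→0: —
step 18 crash(2): 2={✗foll,b=7,log=p}
step 19 propose(0,'z'): —
step 20 deliver 0→1: —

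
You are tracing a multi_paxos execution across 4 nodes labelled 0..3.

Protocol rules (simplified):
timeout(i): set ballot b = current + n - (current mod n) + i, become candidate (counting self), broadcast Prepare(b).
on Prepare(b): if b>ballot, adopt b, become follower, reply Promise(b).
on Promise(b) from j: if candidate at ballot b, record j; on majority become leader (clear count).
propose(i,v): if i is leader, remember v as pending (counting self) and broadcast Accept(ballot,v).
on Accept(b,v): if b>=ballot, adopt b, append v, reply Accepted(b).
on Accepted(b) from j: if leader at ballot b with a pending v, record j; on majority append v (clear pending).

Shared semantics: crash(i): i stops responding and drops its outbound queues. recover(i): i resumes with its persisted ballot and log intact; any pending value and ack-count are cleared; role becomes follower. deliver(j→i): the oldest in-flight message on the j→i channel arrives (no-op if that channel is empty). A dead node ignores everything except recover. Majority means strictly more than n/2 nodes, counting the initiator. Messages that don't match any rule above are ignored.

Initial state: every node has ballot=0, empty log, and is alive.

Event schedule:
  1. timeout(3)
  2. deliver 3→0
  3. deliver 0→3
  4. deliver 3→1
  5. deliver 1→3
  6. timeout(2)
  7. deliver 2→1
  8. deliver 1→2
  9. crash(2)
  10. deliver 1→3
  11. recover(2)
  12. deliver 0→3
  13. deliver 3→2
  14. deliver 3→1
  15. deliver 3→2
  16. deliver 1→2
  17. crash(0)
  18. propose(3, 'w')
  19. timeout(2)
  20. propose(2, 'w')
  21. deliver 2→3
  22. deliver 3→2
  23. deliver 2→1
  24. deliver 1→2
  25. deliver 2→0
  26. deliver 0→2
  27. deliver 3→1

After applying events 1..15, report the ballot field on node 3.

[1] timeout(3) → N3(cand b7 [-])
[2] deliver 3→0 → N0(foll b7 [-])
[3] deliver 0→3 → ∅
[4] deliver 3→1 → N1(foll b7 [-])
[5] deliver 1→3 → N3(lead b7 [-])
[6] timeout(2) → N2(cand b6 [-])
[7] deliver 2→1 → ∅
[8] deliver 1→2 → ∅
[9] crash(2) → N2(✗cand b6 [-])
[10] deliver 1→3 → ∅
[11] recover(2) → N2(foll b6 [-])
[12] deliver 0→3 → ∅
[13] deliver 3→2 → N2(foll b7 [-])
[14] deliver 3→1 → ∅
[15] deliver 3→2 → ∅

7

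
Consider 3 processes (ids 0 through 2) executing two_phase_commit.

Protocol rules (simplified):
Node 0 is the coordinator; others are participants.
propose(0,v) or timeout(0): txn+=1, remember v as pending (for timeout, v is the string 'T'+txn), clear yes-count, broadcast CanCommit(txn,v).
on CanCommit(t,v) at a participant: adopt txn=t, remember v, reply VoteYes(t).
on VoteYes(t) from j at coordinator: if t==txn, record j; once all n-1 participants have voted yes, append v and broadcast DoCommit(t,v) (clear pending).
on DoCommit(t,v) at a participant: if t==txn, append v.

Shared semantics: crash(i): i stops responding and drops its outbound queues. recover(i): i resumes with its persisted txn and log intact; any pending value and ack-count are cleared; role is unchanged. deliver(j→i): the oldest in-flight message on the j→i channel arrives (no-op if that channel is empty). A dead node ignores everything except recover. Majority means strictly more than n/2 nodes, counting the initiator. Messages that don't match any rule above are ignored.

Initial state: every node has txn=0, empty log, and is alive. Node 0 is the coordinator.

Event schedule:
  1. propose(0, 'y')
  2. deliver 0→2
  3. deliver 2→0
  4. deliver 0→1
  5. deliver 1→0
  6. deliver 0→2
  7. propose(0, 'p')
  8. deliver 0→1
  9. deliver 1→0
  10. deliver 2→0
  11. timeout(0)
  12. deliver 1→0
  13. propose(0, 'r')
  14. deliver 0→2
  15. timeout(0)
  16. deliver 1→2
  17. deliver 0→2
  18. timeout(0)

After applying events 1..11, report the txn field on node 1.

e1 propose(0,'y'): 0[coor,t=1,-]
e2 deliver 0→2: 2[part,t=1,-]
e3 deliver 2→0: ·
e4 deliver 0→1: 1[part,t=1,-]
e5 deliver 1→0: 0[coor,t=1,y]
e6 deliver 0→2: 2[part,t=1,y]
e7 propose(0,'p'): 0[coor,t=2,y]
e8 deliver 0→1: 1[part,t=1,y]
e9 deliver 1→0: ·
e10 deliver 2→0: ·
e11 timeout(0): 0[coor,t=3,y]

1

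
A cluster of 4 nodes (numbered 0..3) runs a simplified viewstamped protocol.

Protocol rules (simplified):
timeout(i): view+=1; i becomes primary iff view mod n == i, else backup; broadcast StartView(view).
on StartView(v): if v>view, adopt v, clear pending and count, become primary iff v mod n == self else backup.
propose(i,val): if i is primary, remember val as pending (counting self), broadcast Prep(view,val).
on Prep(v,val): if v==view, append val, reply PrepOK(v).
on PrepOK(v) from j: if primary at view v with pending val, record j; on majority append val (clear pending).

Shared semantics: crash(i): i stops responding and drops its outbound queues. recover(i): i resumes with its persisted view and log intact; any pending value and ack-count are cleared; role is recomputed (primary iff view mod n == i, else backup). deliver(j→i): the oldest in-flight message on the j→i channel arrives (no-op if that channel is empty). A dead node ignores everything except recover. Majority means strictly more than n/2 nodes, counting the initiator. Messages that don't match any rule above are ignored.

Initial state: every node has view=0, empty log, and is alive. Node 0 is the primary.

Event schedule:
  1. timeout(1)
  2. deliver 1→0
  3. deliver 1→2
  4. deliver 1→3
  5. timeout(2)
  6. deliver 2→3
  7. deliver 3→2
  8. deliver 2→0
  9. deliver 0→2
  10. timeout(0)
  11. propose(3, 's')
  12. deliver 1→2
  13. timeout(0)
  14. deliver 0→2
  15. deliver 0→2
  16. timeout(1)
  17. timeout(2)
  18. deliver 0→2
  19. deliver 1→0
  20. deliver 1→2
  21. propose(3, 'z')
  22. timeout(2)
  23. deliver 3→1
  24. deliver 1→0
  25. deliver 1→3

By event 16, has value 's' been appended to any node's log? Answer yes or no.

no

[1] timeout(1) → N1(prim v1 [-])
[2] deliver 1→0 → N0(back v1 [-])
[3] deliver 1→2 → N2(back v1 [-])
[4] deliver 1→3 → N3(back v1 [-])
[5] timeout(2) → N2(prim v2 [-])
[6] deliver 2→3 → N3(back v2 [-])
[7] deliver 3→2 → ∅
[8] deliver 2→0 → N0(back v2 [-])
[9] deliver 0→2 → ∅
[10] timeout(0) → N0(back v3 [-])
[11] propose(3,'s') → ∅
[12] deliver 1→2 → ∅
[13] timeout(0) → N0(prim v4 [-])
[14] deliver 0→2 → N2(back v3 [-])
[15] deliver 0→2 → N2(back v4 [-])
[16] timeout(1) → N1(back v2 [-])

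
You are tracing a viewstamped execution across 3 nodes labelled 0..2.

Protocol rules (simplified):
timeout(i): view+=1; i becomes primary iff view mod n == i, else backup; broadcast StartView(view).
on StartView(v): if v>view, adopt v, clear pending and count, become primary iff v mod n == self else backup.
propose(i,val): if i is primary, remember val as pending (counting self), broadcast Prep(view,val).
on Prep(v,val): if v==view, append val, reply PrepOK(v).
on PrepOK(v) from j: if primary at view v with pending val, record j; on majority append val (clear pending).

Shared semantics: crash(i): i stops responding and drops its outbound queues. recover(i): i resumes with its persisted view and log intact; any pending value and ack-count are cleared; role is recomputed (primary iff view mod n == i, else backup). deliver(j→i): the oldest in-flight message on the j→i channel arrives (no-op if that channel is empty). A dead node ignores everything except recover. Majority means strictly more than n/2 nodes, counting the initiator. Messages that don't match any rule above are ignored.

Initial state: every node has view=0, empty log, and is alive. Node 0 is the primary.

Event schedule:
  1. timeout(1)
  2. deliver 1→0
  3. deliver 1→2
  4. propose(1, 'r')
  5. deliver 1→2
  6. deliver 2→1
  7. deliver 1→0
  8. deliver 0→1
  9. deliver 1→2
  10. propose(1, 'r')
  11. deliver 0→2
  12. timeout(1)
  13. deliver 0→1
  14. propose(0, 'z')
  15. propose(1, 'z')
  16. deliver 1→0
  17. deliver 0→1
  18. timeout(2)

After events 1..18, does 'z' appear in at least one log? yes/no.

no

step 1 timeout(1): 1={prim,v=1,log=-}
step 2 deliver 1→0: 0={back,v=1,log=-}
step 3 deliver 1→2: 2={back,v=1,log=-}
step 4 propose(1,'r'): —
step 5 deliver 1→2: 2={back,v=1,log=r}
step 6 deliver 2→1: 1={prim,v=1,log=r}
step 7 deliver 1→0: 0={back,v=1,log=r}
step 8 deliver 0→1: —
step 9 deliver 1→2: —
step 10 propose(1,'r'): —
step 11 deliver 0→2: —
step 12 timeout(1): 1={back,v=2,log=r}
step 13 deliver 0→1: —
step 14 propose(0,'z'): —
step 15 propose(1,'z'): —
step 16 deliver 1→0: 0={back,v=1,log=r,r}
step 17 deliver 0→1: —
step 18 timeout(2): 2={prim,v=2,log=r}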